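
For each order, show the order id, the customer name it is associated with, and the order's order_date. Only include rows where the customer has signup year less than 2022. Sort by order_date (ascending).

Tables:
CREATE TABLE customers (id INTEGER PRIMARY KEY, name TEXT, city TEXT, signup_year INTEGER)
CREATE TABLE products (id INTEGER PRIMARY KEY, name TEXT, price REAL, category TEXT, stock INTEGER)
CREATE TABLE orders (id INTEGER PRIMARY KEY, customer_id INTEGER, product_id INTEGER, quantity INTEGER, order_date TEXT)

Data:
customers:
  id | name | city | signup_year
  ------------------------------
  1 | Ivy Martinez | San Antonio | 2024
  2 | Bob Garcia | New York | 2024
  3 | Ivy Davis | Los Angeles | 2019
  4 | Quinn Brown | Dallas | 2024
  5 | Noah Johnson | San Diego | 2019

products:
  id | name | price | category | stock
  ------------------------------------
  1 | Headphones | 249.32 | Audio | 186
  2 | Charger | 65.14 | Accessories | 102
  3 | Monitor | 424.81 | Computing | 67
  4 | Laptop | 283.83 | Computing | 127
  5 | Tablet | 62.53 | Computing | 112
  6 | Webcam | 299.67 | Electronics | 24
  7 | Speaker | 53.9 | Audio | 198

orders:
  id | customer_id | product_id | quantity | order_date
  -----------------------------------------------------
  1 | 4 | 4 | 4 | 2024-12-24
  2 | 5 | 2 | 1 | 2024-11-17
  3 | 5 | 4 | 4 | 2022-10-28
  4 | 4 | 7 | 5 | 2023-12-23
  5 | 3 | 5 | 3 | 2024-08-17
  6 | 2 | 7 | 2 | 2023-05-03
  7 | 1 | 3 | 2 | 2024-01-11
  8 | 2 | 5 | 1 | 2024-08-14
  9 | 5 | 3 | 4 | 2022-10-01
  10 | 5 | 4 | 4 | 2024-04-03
SELECT c.id, p.name AS customer, c.order_date FROM orders c JOIN customers p ON c.customer_id = p.id WHERE p.signup_year < 2022 ORDER BY c.order_date ASC

Execution result:
id | customer | order_date
9 | Noah Johnson | 2022-10-01
3 | Noah Johnson | 2022-10-28
10 | Noah Johnson | 2024-04-03
5 | Ivy Davis | 2024-08-17
2 | Noah Johnson | 2024-11-17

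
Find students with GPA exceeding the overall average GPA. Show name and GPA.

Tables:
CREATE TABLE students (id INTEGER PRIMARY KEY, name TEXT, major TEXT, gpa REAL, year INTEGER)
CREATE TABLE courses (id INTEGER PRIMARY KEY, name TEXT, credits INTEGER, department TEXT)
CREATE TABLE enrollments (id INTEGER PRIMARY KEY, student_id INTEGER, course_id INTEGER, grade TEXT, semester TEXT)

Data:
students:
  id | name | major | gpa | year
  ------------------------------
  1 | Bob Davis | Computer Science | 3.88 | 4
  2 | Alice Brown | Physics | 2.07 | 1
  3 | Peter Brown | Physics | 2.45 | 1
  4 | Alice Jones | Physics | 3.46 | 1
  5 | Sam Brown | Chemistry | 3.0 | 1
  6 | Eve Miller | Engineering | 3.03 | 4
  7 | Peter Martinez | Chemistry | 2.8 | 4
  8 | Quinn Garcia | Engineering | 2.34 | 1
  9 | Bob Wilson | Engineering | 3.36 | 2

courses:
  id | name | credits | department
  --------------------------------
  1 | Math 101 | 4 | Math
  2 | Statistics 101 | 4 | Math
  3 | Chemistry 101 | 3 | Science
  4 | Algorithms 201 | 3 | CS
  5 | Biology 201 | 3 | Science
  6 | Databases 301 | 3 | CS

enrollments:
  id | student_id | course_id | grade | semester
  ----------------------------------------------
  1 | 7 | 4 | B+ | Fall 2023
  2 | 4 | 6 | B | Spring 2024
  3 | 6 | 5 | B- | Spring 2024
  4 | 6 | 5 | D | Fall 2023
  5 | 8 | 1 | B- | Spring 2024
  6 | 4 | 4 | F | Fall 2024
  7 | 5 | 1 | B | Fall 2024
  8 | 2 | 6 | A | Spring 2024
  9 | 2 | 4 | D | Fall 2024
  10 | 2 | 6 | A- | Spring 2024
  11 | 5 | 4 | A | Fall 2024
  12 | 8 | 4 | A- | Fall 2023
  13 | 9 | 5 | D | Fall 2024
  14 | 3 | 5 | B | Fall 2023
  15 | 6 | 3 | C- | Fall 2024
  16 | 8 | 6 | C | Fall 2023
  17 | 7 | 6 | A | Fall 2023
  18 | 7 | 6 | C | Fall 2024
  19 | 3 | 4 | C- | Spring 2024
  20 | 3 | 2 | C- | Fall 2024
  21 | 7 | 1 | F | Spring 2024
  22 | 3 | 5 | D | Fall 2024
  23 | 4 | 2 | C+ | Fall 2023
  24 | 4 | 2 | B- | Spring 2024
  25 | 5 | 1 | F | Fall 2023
SELECT name, gpa FROM students WHERE gpa > (SELECT AVG(gpa) FROM students)

Execution result:
name | gpa
Bob Davis | 3.88
Alice Jones | 3.46
Sam Brown | 3.00
Eve Miller | 3.03
Bob Wilson | 3.36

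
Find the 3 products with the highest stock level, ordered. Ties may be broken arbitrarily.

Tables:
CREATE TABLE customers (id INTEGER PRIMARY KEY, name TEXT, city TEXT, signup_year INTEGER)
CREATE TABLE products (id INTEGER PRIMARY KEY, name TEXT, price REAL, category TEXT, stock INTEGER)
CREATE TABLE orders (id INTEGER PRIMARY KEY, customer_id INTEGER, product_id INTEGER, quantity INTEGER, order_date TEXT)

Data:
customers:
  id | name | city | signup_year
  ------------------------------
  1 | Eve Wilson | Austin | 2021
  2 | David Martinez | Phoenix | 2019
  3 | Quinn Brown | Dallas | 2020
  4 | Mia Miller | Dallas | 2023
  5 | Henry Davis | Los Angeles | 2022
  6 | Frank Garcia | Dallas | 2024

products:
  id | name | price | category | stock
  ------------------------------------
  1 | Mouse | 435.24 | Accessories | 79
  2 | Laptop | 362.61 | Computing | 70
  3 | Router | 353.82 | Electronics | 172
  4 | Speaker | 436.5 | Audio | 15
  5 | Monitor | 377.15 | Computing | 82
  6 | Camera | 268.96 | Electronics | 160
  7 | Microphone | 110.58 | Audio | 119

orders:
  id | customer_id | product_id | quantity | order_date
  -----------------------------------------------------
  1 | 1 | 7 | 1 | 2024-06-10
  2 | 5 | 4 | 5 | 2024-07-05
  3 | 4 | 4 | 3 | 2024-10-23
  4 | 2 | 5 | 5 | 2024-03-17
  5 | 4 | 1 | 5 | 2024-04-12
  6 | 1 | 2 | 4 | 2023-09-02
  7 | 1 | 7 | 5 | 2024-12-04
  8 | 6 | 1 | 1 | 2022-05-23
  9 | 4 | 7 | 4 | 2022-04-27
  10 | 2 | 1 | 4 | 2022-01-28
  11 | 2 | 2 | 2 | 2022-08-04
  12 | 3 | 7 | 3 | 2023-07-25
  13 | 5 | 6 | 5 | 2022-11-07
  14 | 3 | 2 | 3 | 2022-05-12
SELECT name, stock FROM products ORDER BY stock DESC LIMIT 3

Execution result:
name | stock
Router | 172
Camera | 160
Microphone | 119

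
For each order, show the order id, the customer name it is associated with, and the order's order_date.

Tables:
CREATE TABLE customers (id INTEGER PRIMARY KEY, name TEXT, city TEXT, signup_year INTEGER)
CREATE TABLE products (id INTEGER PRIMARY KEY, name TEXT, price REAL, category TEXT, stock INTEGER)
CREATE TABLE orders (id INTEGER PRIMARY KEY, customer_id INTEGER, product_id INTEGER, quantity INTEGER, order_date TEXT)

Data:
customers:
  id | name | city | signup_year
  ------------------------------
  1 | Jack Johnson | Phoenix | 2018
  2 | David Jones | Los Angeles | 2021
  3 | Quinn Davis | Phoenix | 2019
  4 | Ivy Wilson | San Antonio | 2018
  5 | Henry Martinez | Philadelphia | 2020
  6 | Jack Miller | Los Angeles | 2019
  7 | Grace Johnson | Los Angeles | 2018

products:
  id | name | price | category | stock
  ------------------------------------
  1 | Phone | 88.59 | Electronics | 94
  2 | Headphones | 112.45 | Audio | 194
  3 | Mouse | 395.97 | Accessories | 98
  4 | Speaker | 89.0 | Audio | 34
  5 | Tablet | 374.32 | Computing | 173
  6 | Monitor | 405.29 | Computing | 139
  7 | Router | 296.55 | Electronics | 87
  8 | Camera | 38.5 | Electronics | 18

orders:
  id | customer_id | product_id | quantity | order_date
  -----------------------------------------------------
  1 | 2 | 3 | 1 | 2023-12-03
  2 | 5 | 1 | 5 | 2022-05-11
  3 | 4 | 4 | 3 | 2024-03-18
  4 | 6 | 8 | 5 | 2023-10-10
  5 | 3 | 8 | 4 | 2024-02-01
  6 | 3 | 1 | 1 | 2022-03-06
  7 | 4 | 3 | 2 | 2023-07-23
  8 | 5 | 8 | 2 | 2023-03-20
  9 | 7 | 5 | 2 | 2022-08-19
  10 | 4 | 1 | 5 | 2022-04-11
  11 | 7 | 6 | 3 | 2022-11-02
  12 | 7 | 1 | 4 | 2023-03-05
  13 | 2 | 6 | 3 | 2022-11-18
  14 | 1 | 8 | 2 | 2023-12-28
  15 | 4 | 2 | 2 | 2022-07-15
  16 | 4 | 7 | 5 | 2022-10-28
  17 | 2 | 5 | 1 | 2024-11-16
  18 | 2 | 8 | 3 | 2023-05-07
SELECT c.id, p.name AS customer, c.order_date FROM orders c JOIN customers p ON c.customer_id = p.id

Execution result:
id | customer | order_date
1 | David Jones | 2023-12-03
2 | Henry Martinez | 2022-05-11
3 | Ivy Wilson | 2024-03-18
4 | Jack Miller | 2023-10-10
5 | Quinn Davis | 2024-02-01
6 | Quinn Davis | 2022-03-06
7 | Ivy Wilson | 2023-07-23
8 | Henry Martinez | 2023-03-20
9 | Grace Johnson | 2022-08-19
10 | Ivy Wilson | 2022-04-11
11 | Grace Johnson | 2022-11-02
12 | Grace Johnson | 2023-03-05
13 | David Jones | 2022-11-18
14 | Jack Johnson | 2023-12-28
15 | Ivy Wilson | 2022-07-15
16 | Ivy Wilson | 2022-10-28
17 | David Jones | 2024-11-16
18 | David Jones | 2023-05-07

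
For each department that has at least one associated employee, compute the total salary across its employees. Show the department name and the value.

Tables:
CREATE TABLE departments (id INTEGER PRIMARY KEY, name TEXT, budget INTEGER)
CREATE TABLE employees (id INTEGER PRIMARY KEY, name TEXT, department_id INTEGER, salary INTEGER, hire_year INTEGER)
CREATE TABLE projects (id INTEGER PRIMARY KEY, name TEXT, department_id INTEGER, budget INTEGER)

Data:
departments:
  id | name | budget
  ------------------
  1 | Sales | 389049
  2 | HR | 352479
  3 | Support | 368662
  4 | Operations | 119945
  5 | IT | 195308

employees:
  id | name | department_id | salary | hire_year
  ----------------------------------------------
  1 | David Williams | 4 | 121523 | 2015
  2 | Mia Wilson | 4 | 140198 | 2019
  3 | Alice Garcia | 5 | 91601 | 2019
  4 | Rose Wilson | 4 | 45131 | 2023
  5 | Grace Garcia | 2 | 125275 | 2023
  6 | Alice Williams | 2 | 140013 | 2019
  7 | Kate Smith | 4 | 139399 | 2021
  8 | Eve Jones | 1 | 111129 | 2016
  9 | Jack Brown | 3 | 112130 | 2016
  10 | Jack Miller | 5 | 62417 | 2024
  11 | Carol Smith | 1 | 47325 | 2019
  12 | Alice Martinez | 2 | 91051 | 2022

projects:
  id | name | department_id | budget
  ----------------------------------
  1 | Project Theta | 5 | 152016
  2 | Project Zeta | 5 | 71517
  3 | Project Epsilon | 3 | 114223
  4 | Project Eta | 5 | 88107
SELECT p.name, SUM(c.salary) AS sum_salary FROM employees c JOIN departments p ON c.department_id = p.id GROUP BY p.id, p.name

Execution result:
name | sum_salary
Sales | 158454
HR | 356339
Support | 112130
Operations | 446251
IT | 154018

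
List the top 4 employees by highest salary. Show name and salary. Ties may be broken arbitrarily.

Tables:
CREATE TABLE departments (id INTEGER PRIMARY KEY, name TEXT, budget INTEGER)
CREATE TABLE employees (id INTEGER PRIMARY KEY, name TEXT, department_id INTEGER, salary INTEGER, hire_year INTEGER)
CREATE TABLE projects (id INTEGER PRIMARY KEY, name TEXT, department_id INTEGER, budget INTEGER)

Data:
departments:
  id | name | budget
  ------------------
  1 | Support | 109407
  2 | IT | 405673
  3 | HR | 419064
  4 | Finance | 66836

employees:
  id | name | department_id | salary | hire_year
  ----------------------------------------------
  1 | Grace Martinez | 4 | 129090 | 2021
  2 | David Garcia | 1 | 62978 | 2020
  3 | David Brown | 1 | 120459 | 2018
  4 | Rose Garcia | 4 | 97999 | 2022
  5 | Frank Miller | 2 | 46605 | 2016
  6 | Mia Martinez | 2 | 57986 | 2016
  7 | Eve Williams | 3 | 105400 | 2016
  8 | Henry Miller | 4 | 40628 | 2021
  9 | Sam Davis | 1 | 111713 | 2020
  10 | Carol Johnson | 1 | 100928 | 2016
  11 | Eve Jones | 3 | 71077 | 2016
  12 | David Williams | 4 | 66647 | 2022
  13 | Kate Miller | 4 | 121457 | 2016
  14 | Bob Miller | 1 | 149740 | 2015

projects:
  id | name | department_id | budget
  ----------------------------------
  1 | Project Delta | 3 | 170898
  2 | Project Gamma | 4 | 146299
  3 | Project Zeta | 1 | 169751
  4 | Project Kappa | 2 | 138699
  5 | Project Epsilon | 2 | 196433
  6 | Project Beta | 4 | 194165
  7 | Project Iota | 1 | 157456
SELECT name, salary FROM employees ORDER BY salary DESC LIMIT 4

Execution result:
name | salary
Bob Miller | 149740
Grace Martinez | 129090
Kate Miller | 121457
David Brown | 120459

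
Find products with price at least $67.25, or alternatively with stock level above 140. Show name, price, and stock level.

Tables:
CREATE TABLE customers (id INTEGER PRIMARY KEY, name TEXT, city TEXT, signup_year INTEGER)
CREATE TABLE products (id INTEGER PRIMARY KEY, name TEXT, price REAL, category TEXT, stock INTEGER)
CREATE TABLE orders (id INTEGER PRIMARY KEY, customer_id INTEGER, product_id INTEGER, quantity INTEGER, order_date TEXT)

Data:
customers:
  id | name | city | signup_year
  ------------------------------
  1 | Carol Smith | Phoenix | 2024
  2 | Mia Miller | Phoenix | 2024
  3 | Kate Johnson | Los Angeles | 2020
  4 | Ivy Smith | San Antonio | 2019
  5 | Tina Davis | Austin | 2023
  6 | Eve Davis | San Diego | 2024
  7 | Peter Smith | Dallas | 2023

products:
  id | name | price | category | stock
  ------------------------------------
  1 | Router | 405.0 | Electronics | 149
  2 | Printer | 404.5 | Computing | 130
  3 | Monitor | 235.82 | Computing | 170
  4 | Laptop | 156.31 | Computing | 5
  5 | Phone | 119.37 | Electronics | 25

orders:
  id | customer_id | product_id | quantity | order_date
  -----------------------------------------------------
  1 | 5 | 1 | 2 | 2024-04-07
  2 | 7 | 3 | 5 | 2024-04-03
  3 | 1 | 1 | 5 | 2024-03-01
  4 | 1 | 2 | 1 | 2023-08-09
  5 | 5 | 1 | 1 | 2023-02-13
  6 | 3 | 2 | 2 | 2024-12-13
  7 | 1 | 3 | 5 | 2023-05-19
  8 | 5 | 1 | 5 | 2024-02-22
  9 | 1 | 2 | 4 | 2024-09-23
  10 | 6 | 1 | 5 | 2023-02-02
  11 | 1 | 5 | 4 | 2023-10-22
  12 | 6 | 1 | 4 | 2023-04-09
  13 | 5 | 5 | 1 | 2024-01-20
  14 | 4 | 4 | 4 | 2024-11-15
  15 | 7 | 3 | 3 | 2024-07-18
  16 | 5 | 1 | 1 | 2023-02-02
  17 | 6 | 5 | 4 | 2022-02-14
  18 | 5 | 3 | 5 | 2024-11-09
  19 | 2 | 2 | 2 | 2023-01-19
SELECT name, price, stock FROM products WHERE price >= 67.25 OR stock > 140

Execution result:
name | price | stock
Router | 405.00 | 149
Printer | 404.50 | 130
Monitor | 235.82 | 170
Laptop | 156.31 | 5
Phone | 119.37 | 25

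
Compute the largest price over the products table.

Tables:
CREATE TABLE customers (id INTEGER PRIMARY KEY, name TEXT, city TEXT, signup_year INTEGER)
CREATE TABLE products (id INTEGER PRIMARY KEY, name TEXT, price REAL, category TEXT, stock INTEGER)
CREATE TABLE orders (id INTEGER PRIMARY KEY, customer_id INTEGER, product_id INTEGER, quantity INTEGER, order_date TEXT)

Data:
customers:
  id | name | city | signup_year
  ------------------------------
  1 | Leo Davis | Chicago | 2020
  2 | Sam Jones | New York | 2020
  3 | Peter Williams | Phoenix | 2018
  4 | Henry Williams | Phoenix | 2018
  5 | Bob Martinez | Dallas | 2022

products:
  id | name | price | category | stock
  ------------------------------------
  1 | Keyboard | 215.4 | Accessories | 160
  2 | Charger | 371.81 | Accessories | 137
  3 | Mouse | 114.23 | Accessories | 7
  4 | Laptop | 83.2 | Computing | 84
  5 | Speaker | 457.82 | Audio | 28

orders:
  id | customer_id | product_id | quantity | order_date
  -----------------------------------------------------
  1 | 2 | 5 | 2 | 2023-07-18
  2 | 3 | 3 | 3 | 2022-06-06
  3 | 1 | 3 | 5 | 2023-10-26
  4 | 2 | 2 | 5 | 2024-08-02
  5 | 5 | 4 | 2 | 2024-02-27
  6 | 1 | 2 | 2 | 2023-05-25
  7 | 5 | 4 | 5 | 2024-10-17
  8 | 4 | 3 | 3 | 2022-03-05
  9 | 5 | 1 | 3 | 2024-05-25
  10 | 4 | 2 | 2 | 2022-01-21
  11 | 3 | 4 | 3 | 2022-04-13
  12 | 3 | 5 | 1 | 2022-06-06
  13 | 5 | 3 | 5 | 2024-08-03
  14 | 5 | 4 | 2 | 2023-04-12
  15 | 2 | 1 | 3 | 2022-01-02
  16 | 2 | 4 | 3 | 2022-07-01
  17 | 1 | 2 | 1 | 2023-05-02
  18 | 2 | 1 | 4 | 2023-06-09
SELECT MAX(price) FROM products

Execution result:
457.82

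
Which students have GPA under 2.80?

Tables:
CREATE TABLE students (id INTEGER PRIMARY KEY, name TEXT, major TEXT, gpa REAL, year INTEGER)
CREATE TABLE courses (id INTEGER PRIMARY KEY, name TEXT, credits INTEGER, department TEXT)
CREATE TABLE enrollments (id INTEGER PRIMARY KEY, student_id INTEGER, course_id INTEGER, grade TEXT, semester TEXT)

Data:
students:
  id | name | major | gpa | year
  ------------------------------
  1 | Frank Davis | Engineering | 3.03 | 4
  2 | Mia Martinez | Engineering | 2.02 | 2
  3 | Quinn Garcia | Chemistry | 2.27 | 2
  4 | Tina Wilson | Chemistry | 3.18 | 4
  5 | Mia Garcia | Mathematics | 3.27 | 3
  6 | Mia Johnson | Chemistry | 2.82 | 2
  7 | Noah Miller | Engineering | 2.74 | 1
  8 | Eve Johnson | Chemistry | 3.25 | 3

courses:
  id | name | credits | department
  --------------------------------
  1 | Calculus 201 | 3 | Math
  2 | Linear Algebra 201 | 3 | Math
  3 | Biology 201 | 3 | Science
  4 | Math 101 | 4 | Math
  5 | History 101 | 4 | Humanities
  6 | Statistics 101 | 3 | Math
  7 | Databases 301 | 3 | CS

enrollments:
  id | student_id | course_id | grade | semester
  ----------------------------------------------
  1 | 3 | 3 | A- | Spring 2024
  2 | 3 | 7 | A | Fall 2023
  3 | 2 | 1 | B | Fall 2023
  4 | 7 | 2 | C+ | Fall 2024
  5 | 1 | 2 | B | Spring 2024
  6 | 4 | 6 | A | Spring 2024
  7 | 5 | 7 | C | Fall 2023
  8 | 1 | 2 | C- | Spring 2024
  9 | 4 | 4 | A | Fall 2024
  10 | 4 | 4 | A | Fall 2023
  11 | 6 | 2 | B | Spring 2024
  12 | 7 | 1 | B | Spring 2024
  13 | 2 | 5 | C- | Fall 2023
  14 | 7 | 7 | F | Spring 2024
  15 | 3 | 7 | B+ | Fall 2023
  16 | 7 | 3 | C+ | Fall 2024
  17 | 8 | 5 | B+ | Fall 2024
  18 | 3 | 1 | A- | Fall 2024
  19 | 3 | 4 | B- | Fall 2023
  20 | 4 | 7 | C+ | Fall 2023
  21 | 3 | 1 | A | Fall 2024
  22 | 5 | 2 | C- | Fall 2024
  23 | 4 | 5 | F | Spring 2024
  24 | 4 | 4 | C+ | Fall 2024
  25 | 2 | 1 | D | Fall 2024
SELECT name, gpa FROM students WHERE gpa < 2.8

Execution result:
name | gpa
Mia Martinez | 2.02
Quinn Garcia | 2.27
Noah Miller | 2.74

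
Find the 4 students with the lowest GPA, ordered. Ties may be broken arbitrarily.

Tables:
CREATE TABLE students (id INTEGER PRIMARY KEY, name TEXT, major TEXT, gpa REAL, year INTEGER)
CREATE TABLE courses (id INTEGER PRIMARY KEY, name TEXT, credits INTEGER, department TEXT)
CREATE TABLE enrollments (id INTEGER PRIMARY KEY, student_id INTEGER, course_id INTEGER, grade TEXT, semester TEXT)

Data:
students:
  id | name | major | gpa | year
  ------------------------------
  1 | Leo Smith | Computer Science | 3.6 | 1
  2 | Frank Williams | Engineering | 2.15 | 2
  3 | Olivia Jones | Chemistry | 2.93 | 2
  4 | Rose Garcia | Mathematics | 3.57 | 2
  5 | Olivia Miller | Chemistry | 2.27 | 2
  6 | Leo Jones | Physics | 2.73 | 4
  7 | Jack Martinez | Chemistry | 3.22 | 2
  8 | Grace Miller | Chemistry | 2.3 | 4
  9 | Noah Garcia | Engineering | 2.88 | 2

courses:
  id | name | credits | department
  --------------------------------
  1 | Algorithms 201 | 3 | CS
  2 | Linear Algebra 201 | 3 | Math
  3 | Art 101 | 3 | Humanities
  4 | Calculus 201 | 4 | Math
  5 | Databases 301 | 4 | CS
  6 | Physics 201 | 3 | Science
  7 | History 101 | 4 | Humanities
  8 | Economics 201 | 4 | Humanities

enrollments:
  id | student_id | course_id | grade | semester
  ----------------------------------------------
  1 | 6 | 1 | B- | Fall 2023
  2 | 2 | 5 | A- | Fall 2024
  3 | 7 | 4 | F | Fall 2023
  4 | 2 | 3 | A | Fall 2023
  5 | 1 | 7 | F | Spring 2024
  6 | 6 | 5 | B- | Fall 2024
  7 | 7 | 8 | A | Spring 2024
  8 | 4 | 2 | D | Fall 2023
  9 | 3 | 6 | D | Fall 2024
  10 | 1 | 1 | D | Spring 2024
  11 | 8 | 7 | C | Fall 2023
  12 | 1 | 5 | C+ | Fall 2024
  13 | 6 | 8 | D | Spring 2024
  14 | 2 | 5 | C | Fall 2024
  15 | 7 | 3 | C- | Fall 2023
SELECT name, gpa FROM students ORDER BY gpa ASC LIMIT 4

Execution result:
name | gpa
Frank Williams | 2.15
Olivia Miller | 2.27
Grace Miller | 2.30
Leo Jones | 2.73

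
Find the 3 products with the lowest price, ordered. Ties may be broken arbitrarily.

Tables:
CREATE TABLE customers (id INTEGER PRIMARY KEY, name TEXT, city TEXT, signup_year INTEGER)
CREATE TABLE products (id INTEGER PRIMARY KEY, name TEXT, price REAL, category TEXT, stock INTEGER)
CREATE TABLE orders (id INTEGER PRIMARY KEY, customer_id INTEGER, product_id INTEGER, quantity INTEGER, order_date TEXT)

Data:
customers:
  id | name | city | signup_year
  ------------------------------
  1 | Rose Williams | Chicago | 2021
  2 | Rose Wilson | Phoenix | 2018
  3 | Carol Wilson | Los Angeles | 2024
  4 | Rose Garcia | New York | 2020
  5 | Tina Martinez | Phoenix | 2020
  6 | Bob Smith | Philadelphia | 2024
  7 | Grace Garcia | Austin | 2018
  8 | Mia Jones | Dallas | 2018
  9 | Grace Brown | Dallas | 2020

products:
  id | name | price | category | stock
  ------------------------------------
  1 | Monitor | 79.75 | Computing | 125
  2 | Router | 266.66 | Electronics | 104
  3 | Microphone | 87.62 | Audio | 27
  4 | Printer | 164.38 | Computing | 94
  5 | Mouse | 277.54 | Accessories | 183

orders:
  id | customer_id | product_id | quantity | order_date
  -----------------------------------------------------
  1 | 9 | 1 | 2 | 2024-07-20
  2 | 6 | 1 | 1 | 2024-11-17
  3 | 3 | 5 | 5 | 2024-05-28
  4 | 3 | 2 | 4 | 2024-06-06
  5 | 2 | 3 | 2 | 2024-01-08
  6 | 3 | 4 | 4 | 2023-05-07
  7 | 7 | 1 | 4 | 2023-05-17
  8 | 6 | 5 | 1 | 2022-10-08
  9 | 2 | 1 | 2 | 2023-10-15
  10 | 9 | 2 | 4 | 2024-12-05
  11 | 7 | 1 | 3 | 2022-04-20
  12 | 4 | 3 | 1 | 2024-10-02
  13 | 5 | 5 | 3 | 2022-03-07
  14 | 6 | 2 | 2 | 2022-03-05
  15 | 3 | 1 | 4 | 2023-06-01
SELECT name, price FROM products ORDER BY price ASC LIMIT 3

Execution result:
name | price
Monitor | 79.75
Microphone | 87.62
Printer | 164.38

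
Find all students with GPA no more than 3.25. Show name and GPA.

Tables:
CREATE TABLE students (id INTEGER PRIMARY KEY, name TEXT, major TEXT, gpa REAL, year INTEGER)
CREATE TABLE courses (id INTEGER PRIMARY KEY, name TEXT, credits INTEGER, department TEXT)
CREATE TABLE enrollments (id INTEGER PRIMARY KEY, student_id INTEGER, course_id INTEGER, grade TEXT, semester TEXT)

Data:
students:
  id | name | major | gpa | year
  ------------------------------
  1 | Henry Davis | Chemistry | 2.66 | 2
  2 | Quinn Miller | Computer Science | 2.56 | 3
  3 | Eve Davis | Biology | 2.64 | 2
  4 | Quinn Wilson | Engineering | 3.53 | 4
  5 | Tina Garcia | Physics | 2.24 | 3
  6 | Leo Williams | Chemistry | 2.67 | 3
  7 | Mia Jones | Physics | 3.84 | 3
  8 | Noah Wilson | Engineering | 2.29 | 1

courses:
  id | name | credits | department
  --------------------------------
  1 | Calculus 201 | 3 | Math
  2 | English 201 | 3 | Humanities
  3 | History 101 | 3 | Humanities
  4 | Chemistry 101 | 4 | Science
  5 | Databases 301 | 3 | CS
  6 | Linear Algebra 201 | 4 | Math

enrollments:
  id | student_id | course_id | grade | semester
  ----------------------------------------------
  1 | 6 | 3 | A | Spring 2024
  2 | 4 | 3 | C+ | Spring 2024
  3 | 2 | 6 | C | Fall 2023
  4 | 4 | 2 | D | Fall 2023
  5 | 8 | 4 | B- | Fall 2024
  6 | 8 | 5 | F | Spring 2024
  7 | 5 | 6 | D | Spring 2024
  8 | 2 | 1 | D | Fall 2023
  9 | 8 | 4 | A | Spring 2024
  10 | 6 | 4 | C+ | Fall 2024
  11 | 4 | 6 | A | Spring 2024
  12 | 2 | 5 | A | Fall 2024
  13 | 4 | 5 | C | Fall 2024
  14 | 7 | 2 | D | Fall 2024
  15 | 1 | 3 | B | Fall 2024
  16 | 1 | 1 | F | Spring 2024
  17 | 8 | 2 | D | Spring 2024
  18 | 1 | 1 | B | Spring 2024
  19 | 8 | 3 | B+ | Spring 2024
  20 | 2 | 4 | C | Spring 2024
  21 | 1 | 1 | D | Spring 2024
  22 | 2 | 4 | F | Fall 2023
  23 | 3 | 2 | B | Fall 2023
SELECT name, gpa FROM students WHERE gpa <= 3.25

Execution result:
name | gpa
Henry Davis | 2.66
Quinn Miller | 2.56
Eve Davis | 2.64
Tina Garcia | 2.24
Leo Williams | 2.67
Noah Wilson | 2.29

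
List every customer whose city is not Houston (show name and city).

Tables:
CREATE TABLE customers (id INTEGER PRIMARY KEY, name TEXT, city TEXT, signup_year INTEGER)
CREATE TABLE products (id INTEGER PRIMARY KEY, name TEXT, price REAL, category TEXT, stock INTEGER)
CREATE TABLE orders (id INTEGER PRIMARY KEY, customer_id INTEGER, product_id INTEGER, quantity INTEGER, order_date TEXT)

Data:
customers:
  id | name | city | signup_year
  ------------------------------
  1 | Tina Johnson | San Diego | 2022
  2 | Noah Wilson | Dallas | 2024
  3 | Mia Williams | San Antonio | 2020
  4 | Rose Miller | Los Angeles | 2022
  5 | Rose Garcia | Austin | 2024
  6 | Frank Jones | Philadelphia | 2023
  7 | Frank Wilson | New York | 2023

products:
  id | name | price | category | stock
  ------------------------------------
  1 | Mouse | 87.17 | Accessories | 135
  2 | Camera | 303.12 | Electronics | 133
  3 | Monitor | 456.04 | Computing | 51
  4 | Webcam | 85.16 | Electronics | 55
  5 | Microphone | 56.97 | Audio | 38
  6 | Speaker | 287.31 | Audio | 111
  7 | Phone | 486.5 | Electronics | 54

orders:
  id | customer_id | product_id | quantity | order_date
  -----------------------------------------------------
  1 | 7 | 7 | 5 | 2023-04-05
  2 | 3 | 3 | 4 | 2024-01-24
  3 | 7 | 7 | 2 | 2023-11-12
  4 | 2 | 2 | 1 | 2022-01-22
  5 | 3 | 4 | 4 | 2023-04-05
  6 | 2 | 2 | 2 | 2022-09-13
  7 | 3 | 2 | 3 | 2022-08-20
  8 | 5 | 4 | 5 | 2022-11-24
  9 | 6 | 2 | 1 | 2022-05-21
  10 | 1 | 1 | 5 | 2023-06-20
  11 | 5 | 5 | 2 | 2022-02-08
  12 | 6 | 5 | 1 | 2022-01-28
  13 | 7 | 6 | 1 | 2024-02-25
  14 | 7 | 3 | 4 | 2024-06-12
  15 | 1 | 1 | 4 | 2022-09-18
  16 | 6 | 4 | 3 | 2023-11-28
SELECT name, city FROM customers WHERE city <> 'Houston'

Execution result:
name | city
Tina Johnson | San Diego
Noah Wilson | Dallas
Mia Williams | San Antonio
Rose Miller | Los Angeles
Rose Garcia | Austin
Frank Jones | Philadelphia
Frank Wilson | New York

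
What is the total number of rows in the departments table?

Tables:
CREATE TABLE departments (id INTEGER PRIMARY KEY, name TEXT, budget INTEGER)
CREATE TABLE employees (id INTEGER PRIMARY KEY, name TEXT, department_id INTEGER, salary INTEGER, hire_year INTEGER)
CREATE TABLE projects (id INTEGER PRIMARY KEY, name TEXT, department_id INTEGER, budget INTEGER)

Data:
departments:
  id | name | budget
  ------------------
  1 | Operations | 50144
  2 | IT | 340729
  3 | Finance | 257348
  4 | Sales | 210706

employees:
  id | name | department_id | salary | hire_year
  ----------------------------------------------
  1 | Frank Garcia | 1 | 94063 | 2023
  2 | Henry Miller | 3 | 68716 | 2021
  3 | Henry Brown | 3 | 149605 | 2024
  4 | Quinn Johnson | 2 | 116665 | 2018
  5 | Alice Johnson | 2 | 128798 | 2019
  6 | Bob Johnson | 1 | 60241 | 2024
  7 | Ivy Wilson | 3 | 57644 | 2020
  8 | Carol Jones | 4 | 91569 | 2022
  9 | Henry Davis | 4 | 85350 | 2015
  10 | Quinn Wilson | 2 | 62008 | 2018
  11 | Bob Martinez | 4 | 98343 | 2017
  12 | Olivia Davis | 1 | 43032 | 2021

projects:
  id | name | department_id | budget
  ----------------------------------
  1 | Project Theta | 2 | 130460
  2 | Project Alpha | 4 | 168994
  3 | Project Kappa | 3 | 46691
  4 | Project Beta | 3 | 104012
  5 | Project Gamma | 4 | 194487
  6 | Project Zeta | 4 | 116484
SELECT COUNT(*) FROM departments

Execution result:
4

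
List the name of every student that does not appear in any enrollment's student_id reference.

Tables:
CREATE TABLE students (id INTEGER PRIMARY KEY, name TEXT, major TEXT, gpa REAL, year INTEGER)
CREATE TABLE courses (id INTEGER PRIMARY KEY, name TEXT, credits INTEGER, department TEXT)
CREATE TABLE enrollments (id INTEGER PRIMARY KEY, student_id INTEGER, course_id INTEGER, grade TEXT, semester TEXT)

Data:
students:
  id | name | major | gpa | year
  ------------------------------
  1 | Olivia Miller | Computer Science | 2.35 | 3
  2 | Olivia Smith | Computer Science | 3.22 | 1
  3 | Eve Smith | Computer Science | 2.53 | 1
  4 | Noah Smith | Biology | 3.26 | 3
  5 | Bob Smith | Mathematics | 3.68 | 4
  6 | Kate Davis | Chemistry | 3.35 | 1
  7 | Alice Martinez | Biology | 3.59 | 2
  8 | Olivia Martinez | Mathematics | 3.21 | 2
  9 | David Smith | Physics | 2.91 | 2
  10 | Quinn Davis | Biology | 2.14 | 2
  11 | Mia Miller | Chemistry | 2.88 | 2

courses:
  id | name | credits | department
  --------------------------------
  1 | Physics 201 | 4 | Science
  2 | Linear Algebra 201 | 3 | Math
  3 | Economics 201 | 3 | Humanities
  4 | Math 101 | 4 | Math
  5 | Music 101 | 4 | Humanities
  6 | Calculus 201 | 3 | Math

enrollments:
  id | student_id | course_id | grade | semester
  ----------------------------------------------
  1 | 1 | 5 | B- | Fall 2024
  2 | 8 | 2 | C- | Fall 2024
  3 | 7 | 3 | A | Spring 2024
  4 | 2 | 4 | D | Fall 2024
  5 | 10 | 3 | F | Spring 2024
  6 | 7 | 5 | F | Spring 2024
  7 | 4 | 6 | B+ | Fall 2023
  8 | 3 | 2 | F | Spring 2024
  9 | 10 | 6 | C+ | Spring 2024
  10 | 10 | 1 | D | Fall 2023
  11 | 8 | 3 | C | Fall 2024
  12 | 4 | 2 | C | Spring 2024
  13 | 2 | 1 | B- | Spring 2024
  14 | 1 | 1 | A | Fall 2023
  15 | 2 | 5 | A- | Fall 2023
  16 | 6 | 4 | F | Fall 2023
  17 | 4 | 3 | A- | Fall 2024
SELECT p.name FROM students p LEFT JOIN enrollments c ON c.student_id = p.id WHERE c.id IS NULL

Execution result:
name
Bob Smith
David Smith
Mia Miller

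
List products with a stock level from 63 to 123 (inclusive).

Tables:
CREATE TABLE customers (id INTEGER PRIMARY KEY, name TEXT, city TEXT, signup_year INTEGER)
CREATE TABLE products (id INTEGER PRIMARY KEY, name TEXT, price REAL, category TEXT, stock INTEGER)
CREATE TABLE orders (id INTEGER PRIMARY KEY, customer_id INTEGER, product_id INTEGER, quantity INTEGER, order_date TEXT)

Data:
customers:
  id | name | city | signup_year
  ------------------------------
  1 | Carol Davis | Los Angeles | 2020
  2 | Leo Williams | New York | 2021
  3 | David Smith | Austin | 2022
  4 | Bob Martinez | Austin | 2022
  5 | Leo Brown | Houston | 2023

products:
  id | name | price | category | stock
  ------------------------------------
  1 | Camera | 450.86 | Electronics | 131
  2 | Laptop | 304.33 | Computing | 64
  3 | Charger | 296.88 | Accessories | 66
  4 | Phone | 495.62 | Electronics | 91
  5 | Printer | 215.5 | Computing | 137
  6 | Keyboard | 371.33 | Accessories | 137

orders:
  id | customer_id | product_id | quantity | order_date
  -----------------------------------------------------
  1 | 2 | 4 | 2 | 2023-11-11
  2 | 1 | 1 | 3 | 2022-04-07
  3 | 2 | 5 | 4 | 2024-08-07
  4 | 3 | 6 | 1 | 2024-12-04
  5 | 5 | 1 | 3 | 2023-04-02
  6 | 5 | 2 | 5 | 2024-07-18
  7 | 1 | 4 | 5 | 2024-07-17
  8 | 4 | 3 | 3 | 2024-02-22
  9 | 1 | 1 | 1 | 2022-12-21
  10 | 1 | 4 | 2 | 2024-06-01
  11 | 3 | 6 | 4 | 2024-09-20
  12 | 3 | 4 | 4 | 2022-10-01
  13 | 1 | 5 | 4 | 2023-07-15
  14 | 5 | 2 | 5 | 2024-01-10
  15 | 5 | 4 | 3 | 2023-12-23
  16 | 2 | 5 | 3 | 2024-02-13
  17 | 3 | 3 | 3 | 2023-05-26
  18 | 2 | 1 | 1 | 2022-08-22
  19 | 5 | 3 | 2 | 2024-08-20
SELECT name, stock FROM products WHERE stock BETWEEN 63 AND 123

Execution result:
name | stock
Laptop | 64
Charger | 66
Phone | 91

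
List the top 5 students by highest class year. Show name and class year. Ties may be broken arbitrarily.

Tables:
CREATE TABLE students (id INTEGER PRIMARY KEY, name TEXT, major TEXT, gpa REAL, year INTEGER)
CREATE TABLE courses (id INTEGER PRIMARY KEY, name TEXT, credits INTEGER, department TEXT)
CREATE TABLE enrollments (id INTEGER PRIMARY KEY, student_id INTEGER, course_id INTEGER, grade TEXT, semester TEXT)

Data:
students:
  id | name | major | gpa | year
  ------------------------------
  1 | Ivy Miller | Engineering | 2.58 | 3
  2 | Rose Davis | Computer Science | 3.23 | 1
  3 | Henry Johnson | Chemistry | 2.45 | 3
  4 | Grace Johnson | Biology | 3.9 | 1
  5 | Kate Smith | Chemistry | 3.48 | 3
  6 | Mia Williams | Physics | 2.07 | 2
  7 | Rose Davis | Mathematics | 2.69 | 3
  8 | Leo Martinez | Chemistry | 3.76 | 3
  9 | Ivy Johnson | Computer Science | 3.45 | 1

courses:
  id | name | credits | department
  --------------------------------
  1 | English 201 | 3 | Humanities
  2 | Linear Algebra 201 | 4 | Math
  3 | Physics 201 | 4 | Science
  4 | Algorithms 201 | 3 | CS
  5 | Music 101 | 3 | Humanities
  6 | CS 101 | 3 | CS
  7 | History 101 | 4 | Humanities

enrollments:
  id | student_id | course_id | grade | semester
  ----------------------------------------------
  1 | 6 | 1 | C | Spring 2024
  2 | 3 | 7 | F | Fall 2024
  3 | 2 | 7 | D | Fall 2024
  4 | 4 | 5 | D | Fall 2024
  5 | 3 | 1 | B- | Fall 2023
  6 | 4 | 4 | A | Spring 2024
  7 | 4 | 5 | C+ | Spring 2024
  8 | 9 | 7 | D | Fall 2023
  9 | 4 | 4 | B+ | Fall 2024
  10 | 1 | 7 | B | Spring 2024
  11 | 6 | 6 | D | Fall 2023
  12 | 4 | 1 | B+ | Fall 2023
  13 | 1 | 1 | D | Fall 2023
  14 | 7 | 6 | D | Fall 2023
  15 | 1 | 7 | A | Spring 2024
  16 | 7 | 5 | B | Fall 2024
SELECT name, year FROM students ORDER BY year DESC LIMIT 5

Execution result:
name | year
Ivy Miller | 3
Henry Johnson | 3
Kate Smith | 3
Rose Davis | 3
Leo Martinez | 3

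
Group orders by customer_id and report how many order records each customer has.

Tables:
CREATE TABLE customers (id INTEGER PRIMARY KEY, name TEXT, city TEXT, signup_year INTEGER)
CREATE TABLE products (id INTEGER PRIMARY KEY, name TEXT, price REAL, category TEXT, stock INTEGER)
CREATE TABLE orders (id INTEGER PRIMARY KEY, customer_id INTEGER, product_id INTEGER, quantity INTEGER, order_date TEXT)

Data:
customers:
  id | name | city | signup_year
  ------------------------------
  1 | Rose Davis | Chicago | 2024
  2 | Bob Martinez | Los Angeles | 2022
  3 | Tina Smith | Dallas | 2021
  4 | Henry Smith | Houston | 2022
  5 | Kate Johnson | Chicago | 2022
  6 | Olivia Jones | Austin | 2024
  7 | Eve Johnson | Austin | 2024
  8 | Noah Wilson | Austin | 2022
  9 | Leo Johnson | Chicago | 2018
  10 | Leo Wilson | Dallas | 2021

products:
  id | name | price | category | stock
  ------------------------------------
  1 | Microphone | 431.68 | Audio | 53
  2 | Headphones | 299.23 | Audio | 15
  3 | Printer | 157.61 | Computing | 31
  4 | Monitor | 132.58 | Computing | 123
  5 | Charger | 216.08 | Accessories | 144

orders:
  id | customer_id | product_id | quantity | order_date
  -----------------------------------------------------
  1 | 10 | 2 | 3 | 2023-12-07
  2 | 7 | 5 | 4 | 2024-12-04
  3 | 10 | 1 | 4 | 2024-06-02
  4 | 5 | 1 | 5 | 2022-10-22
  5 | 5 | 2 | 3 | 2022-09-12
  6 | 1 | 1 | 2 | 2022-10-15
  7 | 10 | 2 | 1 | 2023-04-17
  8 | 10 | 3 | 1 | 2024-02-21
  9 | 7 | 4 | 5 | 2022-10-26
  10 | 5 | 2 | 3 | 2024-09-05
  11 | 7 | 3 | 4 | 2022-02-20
SELECT customer_id, COUNT(*) AS order_count FROM orders GROUP BY customer_id

Execution result:
customer_id | order_count
1 | 1
5 | 3
7 | 3
10 | 4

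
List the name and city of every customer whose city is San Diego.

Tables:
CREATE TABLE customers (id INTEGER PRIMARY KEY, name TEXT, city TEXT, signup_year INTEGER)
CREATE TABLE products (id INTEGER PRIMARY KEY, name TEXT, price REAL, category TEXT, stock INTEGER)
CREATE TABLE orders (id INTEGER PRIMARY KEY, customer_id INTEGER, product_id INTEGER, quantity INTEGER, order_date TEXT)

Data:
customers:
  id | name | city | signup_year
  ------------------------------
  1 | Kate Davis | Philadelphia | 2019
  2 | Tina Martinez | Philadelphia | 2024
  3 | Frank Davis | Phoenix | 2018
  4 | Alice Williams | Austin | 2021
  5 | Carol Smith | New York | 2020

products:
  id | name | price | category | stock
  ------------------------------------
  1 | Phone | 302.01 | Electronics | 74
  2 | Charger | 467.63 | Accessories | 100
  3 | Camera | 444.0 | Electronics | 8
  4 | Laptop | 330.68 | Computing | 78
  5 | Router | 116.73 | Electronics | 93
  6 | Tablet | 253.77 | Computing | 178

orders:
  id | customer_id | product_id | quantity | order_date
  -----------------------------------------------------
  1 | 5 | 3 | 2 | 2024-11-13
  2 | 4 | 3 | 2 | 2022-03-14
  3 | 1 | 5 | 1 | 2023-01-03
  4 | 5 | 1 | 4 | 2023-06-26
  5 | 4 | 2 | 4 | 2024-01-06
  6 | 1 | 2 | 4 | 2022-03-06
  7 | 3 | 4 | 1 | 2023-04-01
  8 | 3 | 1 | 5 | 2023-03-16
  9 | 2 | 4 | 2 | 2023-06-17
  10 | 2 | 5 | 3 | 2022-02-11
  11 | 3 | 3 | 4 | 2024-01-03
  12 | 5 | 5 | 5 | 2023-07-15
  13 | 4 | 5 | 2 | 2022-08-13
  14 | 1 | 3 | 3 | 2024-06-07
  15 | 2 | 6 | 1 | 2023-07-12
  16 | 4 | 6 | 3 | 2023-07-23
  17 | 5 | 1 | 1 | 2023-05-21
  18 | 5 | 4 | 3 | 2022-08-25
SELECT name, city FROM customers WHERE city = 'San Diego'

Execution result:
(no rows)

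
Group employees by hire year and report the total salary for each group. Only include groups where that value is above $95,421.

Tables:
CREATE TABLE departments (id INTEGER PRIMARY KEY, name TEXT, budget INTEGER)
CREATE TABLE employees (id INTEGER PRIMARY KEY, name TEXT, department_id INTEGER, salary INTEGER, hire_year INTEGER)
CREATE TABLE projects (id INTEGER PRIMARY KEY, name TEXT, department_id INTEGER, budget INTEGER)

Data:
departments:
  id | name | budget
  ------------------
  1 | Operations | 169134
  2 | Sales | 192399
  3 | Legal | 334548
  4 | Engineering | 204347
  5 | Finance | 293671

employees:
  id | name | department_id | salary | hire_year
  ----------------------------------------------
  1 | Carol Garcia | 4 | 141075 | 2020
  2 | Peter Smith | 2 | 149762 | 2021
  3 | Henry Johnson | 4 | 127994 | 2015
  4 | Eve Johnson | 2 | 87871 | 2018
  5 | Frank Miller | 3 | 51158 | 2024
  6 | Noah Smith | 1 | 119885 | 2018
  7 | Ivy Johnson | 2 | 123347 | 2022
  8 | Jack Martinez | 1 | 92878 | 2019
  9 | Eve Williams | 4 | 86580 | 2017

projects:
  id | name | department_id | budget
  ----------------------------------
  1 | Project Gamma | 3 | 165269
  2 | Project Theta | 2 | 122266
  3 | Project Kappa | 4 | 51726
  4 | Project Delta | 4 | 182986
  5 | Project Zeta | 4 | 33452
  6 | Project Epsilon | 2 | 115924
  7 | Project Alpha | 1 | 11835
SELECT hire_year, SUM(salary) AS sum_salary FROM employees GROUP BY hire_year HAVING SUM(salary) > 95421

Execution result:
hire_year | sum_salary
2015 | 127994
2018 | 207756
2020 | 141075
2021 | 149762
2022 | 123347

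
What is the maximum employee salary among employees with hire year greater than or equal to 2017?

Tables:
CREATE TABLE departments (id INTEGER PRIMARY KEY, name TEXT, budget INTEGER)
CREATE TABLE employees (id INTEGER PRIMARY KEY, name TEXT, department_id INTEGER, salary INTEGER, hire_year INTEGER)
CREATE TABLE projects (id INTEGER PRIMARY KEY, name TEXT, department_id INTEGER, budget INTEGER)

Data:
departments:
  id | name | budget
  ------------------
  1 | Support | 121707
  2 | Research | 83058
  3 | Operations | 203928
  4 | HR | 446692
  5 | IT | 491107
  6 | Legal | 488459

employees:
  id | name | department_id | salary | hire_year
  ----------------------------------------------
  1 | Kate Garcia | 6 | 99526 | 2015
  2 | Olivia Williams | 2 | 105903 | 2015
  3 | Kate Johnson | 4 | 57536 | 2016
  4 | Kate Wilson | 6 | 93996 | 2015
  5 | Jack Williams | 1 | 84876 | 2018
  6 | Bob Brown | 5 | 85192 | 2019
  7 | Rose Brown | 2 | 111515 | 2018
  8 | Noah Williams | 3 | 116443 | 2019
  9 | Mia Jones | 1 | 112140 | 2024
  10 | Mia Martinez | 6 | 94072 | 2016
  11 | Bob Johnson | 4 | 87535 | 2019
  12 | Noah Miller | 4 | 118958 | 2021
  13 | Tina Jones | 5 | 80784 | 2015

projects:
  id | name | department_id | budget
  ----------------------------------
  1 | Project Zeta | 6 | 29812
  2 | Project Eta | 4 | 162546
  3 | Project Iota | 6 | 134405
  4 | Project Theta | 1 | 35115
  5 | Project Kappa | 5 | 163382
SELECT MAX(salary) FROM employees WHERE hire_year >= 2017

Execution result:
118958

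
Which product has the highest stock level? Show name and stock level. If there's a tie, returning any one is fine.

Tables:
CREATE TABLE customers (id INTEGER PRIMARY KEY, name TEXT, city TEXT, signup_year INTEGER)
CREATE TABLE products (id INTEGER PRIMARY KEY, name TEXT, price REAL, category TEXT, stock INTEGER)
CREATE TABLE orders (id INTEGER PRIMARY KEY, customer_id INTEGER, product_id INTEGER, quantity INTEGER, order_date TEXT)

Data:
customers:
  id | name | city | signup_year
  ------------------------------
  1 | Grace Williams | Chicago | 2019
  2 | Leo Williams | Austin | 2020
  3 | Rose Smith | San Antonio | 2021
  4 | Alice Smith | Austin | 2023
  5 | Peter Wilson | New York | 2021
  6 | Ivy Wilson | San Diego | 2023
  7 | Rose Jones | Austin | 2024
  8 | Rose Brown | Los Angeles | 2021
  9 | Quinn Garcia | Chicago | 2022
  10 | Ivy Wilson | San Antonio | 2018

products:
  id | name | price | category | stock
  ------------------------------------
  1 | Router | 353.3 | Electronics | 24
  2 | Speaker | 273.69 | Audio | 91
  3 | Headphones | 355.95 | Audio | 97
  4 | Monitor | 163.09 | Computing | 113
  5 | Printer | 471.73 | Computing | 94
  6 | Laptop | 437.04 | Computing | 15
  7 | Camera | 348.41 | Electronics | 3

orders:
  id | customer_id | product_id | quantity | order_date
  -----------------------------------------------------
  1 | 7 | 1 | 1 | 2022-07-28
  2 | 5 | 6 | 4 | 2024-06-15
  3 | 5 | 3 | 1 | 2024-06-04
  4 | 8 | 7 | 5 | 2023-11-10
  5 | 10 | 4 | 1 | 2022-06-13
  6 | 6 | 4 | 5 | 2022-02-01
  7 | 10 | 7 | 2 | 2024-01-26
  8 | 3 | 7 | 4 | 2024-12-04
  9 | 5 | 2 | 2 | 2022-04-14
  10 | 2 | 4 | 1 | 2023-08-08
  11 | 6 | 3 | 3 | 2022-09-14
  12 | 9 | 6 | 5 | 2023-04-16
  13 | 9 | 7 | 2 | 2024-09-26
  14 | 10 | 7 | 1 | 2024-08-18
SELECT name, stock FROM products ORDER BY stock DESC LIMIT 1

Execution result:
name | stock
Monitor | 113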